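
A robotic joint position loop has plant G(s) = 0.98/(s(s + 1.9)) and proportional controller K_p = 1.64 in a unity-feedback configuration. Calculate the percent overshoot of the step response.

2.86%

From 1 + K_pG(s) = 0: s² + 1.9s + 1.607 = 0 ⇒ ω_n = 1.268, ζ = 0.7494.
%OS = 100·exp(−πζ/√(1−ζ²)) = 100·exp(−π·0.7494/√0.4385) = 2.86%.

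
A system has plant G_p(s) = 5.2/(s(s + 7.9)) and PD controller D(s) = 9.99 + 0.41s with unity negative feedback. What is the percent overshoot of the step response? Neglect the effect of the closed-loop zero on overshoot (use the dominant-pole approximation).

Forward path: (9.99 + 0.41s)·5.2/(s(s+7.9)). The closed-loop characteristic equation is s² + (7.9 + 5.2·0.41)s + 5.2·9.99 = 0.
That is s² + 10.03s + 51.95 = 0, so ω_n = 7.207 rad/s and ζ = 10.03/(2·7.207) = 0.6959.
%OS = 100·exp(−πζ/√(1−ζ²)) = 4.76%.

4.76%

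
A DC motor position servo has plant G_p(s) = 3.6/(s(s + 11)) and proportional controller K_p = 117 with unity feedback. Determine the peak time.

The closed-loop denominator s² + 11s + 421.2 gives ω_n = √421.2 = 20.52 and ζ = 11/(2ω_n) = 0.268.
Damped frequency ω_d = ω_n√(1−ζ²) = 19.77 rad/s, so peak time T_p = π/ω_d = 0.159 s.

T_p = 0.159 s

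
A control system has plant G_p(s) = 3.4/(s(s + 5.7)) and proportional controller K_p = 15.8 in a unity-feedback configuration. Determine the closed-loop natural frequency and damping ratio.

ω_n = 7.33 rad/s, ζ = 0.389

The closed-loop denominator is s(s+5.7) + 15.8·3.4 = s² + 5.7s + 53.72.
So ω_n² = 53.72 ⇒ ω_n = 7.329 rad/s, and ζ = 5.7/(2ω_n) = 0.389.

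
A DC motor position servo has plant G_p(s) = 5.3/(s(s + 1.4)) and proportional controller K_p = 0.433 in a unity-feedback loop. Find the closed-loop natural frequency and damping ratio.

The closed-loop denominator is s(s+1.4) + 0.433·5.3 = s² + 1.4s + 2.295.
Matching s² + 2ζω_n s + ω_n²: ω_n = √2.295 = 1.515 rad/s and 2ζω_n = 1.4, so ζ = 1.4/(2·1.515) = 0.462.

ω_n = 1.51 rad/s, ζ = 0.462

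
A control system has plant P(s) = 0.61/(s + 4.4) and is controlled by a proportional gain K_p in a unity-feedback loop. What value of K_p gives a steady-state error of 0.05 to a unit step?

For a type-0 loop with proportional control, e_ss = 1/(1 + K_p·P(0)).
P(0) = 0.1386. Require 1/(1 + K_p·0.1386) = 0.05, so 1 + 0.1386·K_p = 20.
K_p = (20 − 1)/0.1386 = 137.

K_p = 137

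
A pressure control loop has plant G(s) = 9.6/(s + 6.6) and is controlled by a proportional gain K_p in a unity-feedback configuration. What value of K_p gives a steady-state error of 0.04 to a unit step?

For a type-0 loop with proportional control, e_ss = 1/(1 + K_p·G(0)).
G(0) = 1.455. Require 1/(1 + K_p·1.455) = 0.04, so 1 + 1.455·K_p = 25.
K_p = (25 − 1)/1.455 = 16.5.

K_p = 16.5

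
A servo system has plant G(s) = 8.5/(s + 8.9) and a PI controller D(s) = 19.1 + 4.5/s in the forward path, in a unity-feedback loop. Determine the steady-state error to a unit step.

0

The open loop D(s)G(s) has a pole at the origin (type 1), so the static position error constant is infinite and e_ss = 1/(1+∞) = 0.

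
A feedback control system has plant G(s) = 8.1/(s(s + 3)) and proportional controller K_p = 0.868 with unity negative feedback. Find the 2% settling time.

T_s ≈ 2.67 s

From 1 + K_pG(s) = 0: s² + 3s + 7.031 = 0 ⇒ ω_n = 2.652, ζ = 0.5657.
2% settling time T_s ≈ 4/(ζω_n) = 4/1.5 = 2.67 s.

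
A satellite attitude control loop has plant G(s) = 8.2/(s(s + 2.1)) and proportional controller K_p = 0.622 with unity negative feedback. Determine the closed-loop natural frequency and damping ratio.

ω_n = 2.26 rad/s, ζ = 0.465

The closed-loop denominator is s(s+2.1) + 0.622·8.2 = s² + 2.1s + 5.1.
Matching s² + 2ζω_n s + ω_n²: ω_n = √5.1 = 2.258 rad/s and 2ζω_n = 2.1, so ζ = 2.1/(2·2.258) = 0.465.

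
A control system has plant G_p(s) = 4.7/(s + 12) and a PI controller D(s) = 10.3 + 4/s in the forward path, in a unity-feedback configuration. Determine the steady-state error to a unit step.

The open loop D(s)G_p(s) has a pole at the origin (type 1), so the static position error constant is infinite and e_ss = 1/(1+∞) = 0.

0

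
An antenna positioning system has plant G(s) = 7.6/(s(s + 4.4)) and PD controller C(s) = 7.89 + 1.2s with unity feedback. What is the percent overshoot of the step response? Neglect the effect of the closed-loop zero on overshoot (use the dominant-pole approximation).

0.362%

Forward path: (7.89 + 1.2s)·7.6/(s(s+4.4)). The closed-loop characteristic equation is s² + (4.4 + 7.6·1.2)s + 7.6·7.89 = 0.
That is s² + 13.52s + 59.96 = 0, so ω_n = 7.744 rad/s and ζ = 13.52/(2·7.744) = 0.873.
%OS = 100·exp(−πζ/√(1−ζ²)) = 0.362%.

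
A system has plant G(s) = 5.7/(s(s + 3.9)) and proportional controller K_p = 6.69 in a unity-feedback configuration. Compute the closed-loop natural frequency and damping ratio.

1 + K_p·G(s) = 0 gives s² + 3.9s + 38.13 = 0.
So ω_n² = 38.13 ⇒ ω_n = 6.175 rad/s, and ζ = 3.9/(2ω_n) = 0.316.

ω_n = 6.18 rad/s, ζ = 0.316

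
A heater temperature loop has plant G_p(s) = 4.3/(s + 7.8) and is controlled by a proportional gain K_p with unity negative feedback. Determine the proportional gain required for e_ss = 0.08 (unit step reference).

The loop is type 0, so e_ss(step) = 1/(1 + K_pos) with K_pos = K_p·G_p(0).
G_p(0) = 0.5513. Require 1/(1 + K_p·0.5513) = 0.08, so 1 + 0.5513·K_p = 12.5.
K_p = (12.5 − 1)/0.5513 = 20.9.

K_p = 20.9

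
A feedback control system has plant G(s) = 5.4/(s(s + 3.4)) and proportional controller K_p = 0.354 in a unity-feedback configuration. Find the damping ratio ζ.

ζ = 1.23

1 + K_p·G(s) = 0 gives s² + 3.4s + 1.912 = 0.
Matching s² + 2ζω_n s + ω_n²: ω_n = √1.912 = 1.383 rad/s and 2ζω_n = 3.4, so ζ = 3.4/(2·1.383) = 1.23.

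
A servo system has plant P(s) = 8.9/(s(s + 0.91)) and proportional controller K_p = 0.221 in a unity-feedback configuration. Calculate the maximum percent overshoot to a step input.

34%

From 1 + K_pP(s) = 0: s² + 0.91s + 1.967 = 0 ⇒ ω_n = 1.402, ζ = 0.3244.
%OS = 100·exp(−πζ/√(1−ζ²)) = 100·exp(−π·0.3244/√0.8947) = 34%.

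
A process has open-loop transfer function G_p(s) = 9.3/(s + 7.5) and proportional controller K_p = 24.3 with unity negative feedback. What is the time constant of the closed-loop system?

τ = 0.00428 s

Closed-loop transfer function: T(s) = K_p·G_p(s)/(1 + K_p·G_p(s)) = 226/(s + 7.5 + 226) = 226/(s + 233.5).
Time constant τ = 1/233.5 = 0.00428 s.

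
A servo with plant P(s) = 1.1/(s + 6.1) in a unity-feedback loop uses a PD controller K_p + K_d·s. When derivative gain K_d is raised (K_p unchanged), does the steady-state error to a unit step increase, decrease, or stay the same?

K_d affects only the transient (the s-coefficient); the DC loop gain, and hence e_ss, depends only on K_p.

unchanged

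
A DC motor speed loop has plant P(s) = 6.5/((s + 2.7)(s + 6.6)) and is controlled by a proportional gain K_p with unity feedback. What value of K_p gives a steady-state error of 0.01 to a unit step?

K_p = 271

The loop is type 0, so e_ss(step) = 1/(1 + K_pos) with K_pos = K_p·P(0).
P(0) = 0.3648. Require 1/(1 + K_p·0.3648) = 0.01, so 1 + 0.3648·K_p = 100.
K_p = (100 − 1)/0.3648 = 271.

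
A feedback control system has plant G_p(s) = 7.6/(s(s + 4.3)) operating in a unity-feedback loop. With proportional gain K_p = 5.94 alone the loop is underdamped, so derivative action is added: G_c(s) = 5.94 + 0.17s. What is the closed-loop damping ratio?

Forward path: (5.94 + 0.17s)·7.6/(s(s+4.3)). The closed-loop characteristic equation is s² + (4.3 + 7.6·0.17)s + 7.6·5.94 = 0.
That is s² + 5.592s + 45.14 = 0, so ω_n = 6.719 rad/s and ζ = 5.592/(2·6.719) = 0.4161.

ζ = 0.416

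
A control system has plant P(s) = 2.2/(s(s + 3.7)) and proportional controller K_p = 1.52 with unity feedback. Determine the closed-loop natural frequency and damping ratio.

1 + K_p·P(s) = 0 gives s² + 3.7s + 3.344 = 0.
So ω_n² = 3.344 ⇒ ω_n = 1.829 rad/s, and ζ = 3.7/(2ω_n) = 1.01.

ω_n = 1.83 rad/s, ζ = 1.01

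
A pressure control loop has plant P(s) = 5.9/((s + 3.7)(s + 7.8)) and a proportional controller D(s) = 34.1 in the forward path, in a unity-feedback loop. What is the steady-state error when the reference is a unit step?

The loop is type 0. Static position error constant K_pos = D(0)·P(0) = 34.1·0.2044 = 6.971.
Steady-state error to a unit step: e_ss = 1/(1+K_pos) = 1/7.971 = 0.125.

0.125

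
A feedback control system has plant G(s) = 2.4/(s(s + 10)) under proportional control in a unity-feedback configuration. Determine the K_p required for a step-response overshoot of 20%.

K_p = 50.1

From %OS = 100·exp(−πζ/√(1−ζ²)) = 20%, ζ = −ln(0.2)/√(π²+ln²(0.2)) = 0.4559.
Characteristic equation s² + 10s + 2.4K_p = 0 gives ζ = 10/(2√(2.4K_p)).
Setting ζ = 0.4559: √(2.4K_p) = 10/(2·0.4559) = 10.97, so K_p = 120.3/2.4 = 50.1.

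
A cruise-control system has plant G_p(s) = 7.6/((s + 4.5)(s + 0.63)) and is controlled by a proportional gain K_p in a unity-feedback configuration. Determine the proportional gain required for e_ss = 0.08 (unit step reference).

K_p = 4.29

Steady-state error for a unit step on this type-0 loop is 1/(1 + K_p·G_p(0)).
G_p(0) = 2.681. Require 1/(1 + K_p·2.681) = 0.08, so 1 + 2.681·K_p = 12.5.
K_p = (12.5 − 1)/2.681 = 4.29.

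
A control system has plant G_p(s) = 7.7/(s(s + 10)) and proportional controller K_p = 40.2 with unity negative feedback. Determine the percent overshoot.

Closed-loop characteristic equation: s² + 10s + 309.5 = 0, so ω_n = 17.59 rad/s and ζ = 10/(2·17.59) = 0.2842.
%OS = 100·exp(−πζ/√(1−ζ²)) = 100·exp(−π·0.2842/√0.9192) = 39.4%.

39.4%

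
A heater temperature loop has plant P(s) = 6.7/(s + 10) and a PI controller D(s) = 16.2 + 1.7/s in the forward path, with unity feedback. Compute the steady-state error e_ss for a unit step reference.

The open loop D(s)P(s) has a pole at the origin (type 1), so the static position error constant is infinite and e_ss = 1/(1+∞) = 0.

0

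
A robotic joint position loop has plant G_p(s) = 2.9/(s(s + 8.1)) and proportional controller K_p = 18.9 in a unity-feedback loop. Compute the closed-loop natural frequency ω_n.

With unity feedback the closed-loop characteristic equation is s² + 8.1s + 18.9·2.9 = s² + 8.1s + 54.81 = 0.
So ω_n² = 54.81 ⇒ ω_n = 7.403 rad/s, and ζ = 8.1/(2ω_n) = 0.547.

ω_n = 7.4 rad/s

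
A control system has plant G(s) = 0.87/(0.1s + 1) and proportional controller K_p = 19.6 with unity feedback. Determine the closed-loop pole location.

Closed loop: T(s) = K_p·G/(1+K_p·G) = 17.05/(0.1s + 1 + 17.05), with pole at s = −(1 + 17.05)/0.1 = −180.5.

s = -180.5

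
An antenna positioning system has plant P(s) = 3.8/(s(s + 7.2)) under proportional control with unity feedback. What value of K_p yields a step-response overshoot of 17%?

K_p = 14.1

From %OS = 100·exp(−πζ/√(1−ζ²)) = 17%, ζ = −ln(0.17)/√(π²+ln²(0.17)) = 0.4913.
Characteristic equation s² + 7.2s + 3.8K_p = 0 gives ζ = 7.2/(2√(3.8K_p)).
Setting ζ = 0.4913: √(3.8K_p) = 7.2/(2·0.4913) = 7.328, so K_p = 53.7/3.8 = 14.1.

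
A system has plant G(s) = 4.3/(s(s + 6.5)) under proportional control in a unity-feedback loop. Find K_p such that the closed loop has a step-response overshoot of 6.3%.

From %OS = 100·exp(−πζ/√(1−ζ²)) = 6.3%, ζ = −ln(0.063)/√(π²+ln²(0.063)) = 0.6606.
Characteristic equation s² + 6.5s + 4.3K_p = 0 gives ζ = 6.5/(2√(4.3K_p)).
Setting ζ = 0.6606: √(4.3K_p) = 6.5/(2·0.6606) = 4.92, so K_p = 24.2/4.3 = 5.63.

K_p = 5.63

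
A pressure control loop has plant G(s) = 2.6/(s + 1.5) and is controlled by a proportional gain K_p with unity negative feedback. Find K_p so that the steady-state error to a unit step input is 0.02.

Steady-state error for a unit step on this type-0 loop is 1/(1 + K_p·G(0)).
G(0) = 1.733. Require 1/(1 + K_p·1.733) = 0.02, so 1 + 1.733·K_p = 50.
K_p = (50 − 1)/1.733 = 28.3.

K_p = 28.3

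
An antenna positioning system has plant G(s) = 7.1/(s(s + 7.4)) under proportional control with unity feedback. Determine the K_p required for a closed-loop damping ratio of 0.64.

Closed-loop characteristic equation: s² + 7.4s + K_p·7.1 = 0.
So ω_n = √(7.1K_p) and 2ζω_n = 7.4, giving ζ = 7.4/(2√(7.1K_p)).
Setting ζ = 0.64: √(7.1K_p) = 7.4/(2·0.64) = 5.781, so K_p = 33.42/7.1 = 4.71.

K_p = 4.71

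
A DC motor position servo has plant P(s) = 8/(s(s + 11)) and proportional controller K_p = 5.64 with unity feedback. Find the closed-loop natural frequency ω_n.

ω_n = 6.72 rad/s

1 + K_p·P(s) = 0 gives s² + 11s + 45.12 = 0.
Matching s² + 2ζω_n s + ω_n²: ω_n = √45.12 = 6.717 rad/s and 2ζω_n = 11, so ζ = 11/(2·6.717) = 0.819.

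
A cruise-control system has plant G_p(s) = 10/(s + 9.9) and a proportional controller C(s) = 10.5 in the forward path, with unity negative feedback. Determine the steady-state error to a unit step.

The loop is type 0. Static position error constant K_pos = C(0)·G_p(0) = 10.5·1.01 = 10.61.
Steady-state error to a unit step: e_ss = 1/(1+K_pos) = 1/11.61 = 0.0862.

0.0862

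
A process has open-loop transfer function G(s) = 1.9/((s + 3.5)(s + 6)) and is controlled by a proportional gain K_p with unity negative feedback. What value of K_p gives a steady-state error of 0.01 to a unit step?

K_p = 1090

Steady-state error for a unit step on this type-0 loop is 1/(1 + K_p·G(0)).
G(0) = 0.09048. Require 1/(1 + K_p·0.09048) = 0.01, so 1 + 0.09048·K_p = 100.
K_p = (100 − 1)/0.09048 = 1090.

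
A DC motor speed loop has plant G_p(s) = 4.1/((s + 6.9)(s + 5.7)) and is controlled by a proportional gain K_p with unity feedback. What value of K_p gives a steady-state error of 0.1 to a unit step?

Steady-state error for a unit step on this type-0 loop is 1/(1 + K_p·G_p(0)).
G_p(0) = 0.1042. Require 1/(1 + K_p·0.1042) = 0.1, so 1 + 0.1042·K_p = 10.
K_p = (10 − 1)/0.1042 = 86.3.

K_p = 86.3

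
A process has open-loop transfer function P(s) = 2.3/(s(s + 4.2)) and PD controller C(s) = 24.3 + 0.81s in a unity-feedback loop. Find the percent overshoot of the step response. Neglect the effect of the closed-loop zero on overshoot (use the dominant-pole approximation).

24.8%

Forward path: (24.3 + 0.81s)·2.3/(s(s+4.2)). The closed-loop characteristic equation is s² + (4.2 + 2.3·0.81)s + 2.3·24.3 = 0.
That is s² + 6.063s + 55.89 = 0, so ω_n = 7.476 rad/s and ζ = 6.063/(2·7.476) = 0.4055.
%OS = 100·exp(−πζ/√(1−ζ²)) = 24.8%.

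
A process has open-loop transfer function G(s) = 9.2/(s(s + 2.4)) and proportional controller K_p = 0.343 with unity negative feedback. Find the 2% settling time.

T_s ≈ 3.33 s

The closed-loop denominator s² + 2.4s + 3.156 gives ω_n = √3.156 = 1.776 and ζ = 2.4/(2ω_n) = 0.6755.
2% settling time T_s ≈ 4/(ζω_n) = 4/1.2 = 3.33 s.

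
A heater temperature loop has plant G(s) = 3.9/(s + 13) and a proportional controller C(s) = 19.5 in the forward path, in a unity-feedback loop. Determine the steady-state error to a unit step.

0.146

The loop is type 0. Static position error constant K_pos = C(0)·G(0) = 19.5·0.3 = 5.85.
Steady-state error to a unit step: e_ss = 1/(1+K_pos) = 1/6.85 = 0.146.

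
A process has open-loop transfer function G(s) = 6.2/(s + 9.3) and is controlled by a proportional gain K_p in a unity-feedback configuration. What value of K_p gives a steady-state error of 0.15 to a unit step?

K_p = 8.5

Steady-state error for a unit step on this type-0 loop is 1/(1 + K_p·G(0)).
G(0) = 0.6667. Require 1/(1 + K_p·0.6667) = 0.15, so 1 + 0.6667·K_p = 6.667.
K_p = (6.667 − 1)/0.6667 = 8.5.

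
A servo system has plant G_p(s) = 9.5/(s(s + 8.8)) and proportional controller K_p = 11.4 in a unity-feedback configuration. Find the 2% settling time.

T_s ≈ 0.909 s

Closed-loop characteristic equation: s² + 8.8s + 108.3 = 0, so ω_n = 10.41 rad/s and ζ = 8.8/(2·10.41) = 0.4228.
2% settling time T_s ≈ 4/(ζω_n) = 4/4.4 = 0.909 s.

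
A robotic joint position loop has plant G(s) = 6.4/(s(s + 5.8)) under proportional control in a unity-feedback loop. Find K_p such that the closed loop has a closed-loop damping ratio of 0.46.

Closed-loop characteristic equation: s² + 5.8s + K_p·6.4 = 0.
So ω_n = √(6.4K_p) and 2ζω_n = 5.8, giving ζ = 5.8/(2√(6.4K_p)).
Setting ζ = 0.46: √(6.4K_p) = 5.8/(2·0.46) = 6.304, so K_p = 39.74/6.4 = 6.21.

K_p = 6.21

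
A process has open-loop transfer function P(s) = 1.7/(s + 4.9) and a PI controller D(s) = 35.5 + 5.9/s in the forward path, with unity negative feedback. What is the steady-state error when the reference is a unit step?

The open loop D(s)P(s) has a pole at the origin (type 1), so the static position error constant is infinite and e_ss = 1/(1+∞) = 0.

0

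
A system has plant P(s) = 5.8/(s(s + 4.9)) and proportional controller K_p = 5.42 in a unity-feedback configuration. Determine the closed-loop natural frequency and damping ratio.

1 + K_p·P(s) = 0 gives s² + 4.9s + 31.44 = 0.
Matching s² + 2ζω_n s + ω_n²: ω_n = √31.44 = 5.607 rad/s and 2ζω_n = 4.9, so ζ = 4.9/(2·5.607) = 0.437.

ω_n = 5.61 rad/s, ζ = 0.437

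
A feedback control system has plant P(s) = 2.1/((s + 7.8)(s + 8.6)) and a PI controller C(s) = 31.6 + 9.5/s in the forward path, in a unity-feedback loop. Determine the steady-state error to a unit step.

0

The open loop C(s)P(s) has a pole at the origin (type 1), so the static position error constant is infinite and e_ss = 1/(1+∞) = 0.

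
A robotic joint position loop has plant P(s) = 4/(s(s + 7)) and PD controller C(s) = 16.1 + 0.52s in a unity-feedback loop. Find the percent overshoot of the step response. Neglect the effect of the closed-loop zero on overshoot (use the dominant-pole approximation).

11.6%

Forward path: (16.1 + 0.52s)·4/(s(s+7)). The closed-loop characteristic equation is s² + (7 + 4·0.52)s + 4·16.1 = 0.
That is s² + 9.08s + 64.4 = 0, so ω_n = 8.025 rad/s and ζ = 9.08/(2·8.025) = 0.5657.
%OS = 100·exp(−πζ/√(1−ζ²)) = 11.6%.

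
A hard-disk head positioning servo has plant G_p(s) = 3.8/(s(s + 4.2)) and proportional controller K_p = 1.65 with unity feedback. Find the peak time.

T_p = 2.3 s

Closed-loop characteristic equation: s² + 4.2s + 6.27 = 0, so ω_n = 2.504 rad/s and ζ = 4.2/(2·2.504) = 0.8387.
Damped frequency ω_d = ω_n√(1−ζ²) = 1.364 rad/s, so peak time T_p = π/ω_d = 2.3 s.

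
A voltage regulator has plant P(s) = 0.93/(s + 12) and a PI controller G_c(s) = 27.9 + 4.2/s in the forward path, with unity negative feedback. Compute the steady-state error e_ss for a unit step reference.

The open loop G_c(s)P(s) has a pole at the origin (type 1), so the static position error constant is infinite and e_ss = 1/(1+∞) = 0.

0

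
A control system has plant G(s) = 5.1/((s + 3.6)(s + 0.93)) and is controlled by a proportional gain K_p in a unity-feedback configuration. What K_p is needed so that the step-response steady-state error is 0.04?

K_p = 15.8

The loop is type 0, so e_ss(step) = 1/(1 + K_pos) with K_pos = K_p·G(0).
G(0) = 1.523. Require 1/(1 + K_p·1.523) = 0.04, so 1 + 1.523·K_p = 25.
K_p = (25 − 1)/1.523 = 15.8.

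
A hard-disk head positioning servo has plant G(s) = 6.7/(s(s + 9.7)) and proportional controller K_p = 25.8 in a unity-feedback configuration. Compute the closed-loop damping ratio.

ζ = 0.369

The closed-loop denominator is s(s+9.7) + 25.8·6.7 = s² + 9.7s + 172.9.
So ω_n² = 172.9 ⇒ ω_n = 13.15 rad/s, and ζ = 9.7/(2ω_n) = 0.369.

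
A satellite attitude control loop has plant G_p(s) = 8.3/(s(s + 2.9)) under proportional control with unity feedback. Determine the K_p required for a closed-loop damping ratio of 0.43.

Closed-loop characteristic equation: s² + 2.9s + K_p·8.3 = 0.
So ω_n = √(8.3K_p) and 2ζω_n = 2.9, giving ζ = 2.9/(2√(8.3K_p)).
Setting ζ = 0.43: √(8.3K_p) = 2.9/(2·0.43) = 3.372, so K_p = 11.37/8.3 = 1.37.

K_p = 1.37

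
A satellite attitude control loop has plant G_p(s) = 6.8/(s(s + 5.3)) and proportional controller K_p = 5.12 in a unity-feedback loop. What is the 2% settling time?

The closed-loop denominator s² + 5.3s + 34.82 gives ω_n = √34.82 = 5.901 and ζ = 5.3/(2ω_n) = 0.4491.
2% settling time T_s ≈ 4/(ζω_n) = 4/2.65 = 1.51 s.

T_s ≈ 1.51 s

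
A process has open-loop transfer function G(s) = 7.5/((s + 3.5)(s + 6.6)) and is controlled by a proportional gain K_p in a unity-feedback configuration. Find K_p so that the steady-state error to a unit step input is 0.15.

The loop is type 0, so e_ss(step) = 1/(1 + K_pos) with K_pos = K_p·G(0).
G(0) = 0.3247. Require 1/(1 + K_p·0.3247) = 0.15, so 1 + 0.3247·K_p = 6.667.
K_p = (6.667 − 1)/0.3247 = 17.5.

K_p = 17.5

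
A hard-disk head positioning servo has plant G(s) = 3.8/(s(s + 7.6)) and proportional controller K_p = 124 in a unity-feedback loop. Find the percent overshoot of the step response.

57.2%

The closed-loop denominator s² + 7.6s + 471.2 gives ω_n = √471.2 = 21.71 and ζ = 7.6/(2ω_n) = 0.1751.
%OS = 100·exp(−πζ/√(1−ζ²)) = 100·exp(−π·0.1751/√0.9694) = 57.2%.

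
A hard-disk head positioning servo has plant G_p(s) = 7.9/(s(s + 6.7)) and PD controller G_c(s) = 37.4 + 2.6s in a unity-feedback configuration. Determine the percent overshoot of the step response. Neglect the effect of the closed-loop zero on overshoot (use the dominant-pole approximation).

1.69%

Forward path: (37.4 + 2.6s)·7.9/(s(s+6.7)). The closed-loop characteristic equation is s² + (6.7 + 7.9·2.6)s + 7.9·37.4 = 0.
That is s² + 27.24s + 295.5 = 0, so ω_n = 17.19 rad/s and ζ = 27.24/(2·17.19) = 0.7924.
%OS = 100·exp(−πζ/√(1−ζ²)) = 1.69%.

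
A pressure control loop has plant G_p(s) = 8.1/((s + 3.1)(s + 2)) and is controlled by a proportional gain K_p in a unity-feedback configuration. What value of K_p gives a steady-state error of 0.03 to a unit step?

K_p = 24.7

For a type-0 loop with proportional control, e_ss = 1/(1 + K_p·G_p(0)).
G_p(0) = 1.306. Require 1/(1 + K_p·1.306) = 0.03, so 1 + 1.306·K_p = 33.33.
K_p = (33.33 − 1)/1.306 = 24.7.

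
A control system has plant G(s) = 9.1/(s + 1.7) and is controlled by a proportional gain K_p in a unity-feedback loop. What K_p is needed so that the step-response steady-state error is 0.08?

K_p = 2.15

For a type-0 loop with proportional control, e_ss = 1/(1 + K_p·G(0)).
G(0) = 5.353. Require 1/(1 + K_p·5.353) = 0.08, so 1 + 5.353·K_p = 12.5.
K_p = (12.5 − 1)/5.353 = 2.15.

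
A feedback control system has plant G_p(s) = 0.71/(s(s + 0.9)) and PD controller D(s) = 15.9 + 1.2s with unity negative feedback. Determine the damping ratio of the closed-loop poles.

Forward path: (15.9 + 1.2s)·0.71/(s(s+0.9)). The closed-loop characteristic equation is s² + (0.9 + 0.71·1.2)s + 0.71·15.9 = 0.
That is s² + 1.752s + 11.29 = 0, so ω_n = 3.36 rad/s and ζ = 1.752/(2·3.36) = 0.2607.

ζ = 0.261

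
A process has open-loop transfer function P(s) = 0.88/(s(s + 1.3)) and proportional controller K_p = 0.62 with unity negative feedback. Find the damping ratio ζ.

The closed-loop denominator is s(s+1.3) + 0.62·0.88 = s² + 1.3s + 0.5456.
So ω_n² = 0.5456 ⇒ ω_n = 0.7386 rad/s, and ζ = 1.3/(2ω_n) = 0.88.

ζ = 0.88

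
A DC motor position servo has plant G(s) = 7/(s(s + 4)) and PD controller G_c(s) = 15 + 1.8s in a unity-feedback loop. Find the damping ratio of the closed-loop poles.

Forward path: (15 + 1.8s)·7/(s(s+4)). The closed-loop characteristic equation is s² + (4 + 7·1.8)s + 7·15 = 0.
That is s² + 16.6s + 105 = 0, so ω_n = 10.25 rad/s and ζ = 16.6/(2·10.25) = 0.81.

ζ = 0.81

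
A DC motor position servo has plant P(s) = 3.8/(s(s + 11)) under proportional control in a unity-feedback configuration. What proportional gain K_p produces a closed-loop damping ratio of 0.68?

K_p = 17.2

Closed-loop characteristic equation: s² + 11s + K_p·3.8 = 0.
So ω_n = √(3.8K_p) and 2ζω_n = 11, giving ζ = 11/(2√(3.8K_p)).
Setting ζ = 0.68: √(3.8K_p) = 11/(2·0.68) = 8.088, so K_p = 65.42/3.8 = 17.2.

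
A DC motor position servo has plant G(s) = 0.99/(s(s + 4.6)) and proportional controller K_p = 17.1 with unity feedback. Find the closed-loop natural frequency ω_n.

1 + K_p·G(s) = 0 gives s² + 4.6s + 16.93 = 0.
Matching s² + 2ζω_n s + ω_n²: ω_n = √16.93 = 4.114 rad/s and 2ζω_n = 4.6, so ζ = 4.6/(2·4.114) = 0.559.

ω_n = 4.11 rad/s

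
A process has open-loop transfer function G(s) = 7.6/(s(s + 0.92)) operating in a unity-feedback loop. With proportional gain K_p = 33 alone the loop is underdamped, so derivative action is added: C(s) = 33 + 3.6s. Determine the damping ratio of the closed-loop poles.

Forward path: (33 + 3.6s)·7.6/(s(s+0.92)). The closed-loop characteristic equation is s² + (0.92 + 7.6·3.6)s + 7.6·33 = 0.
That is s² + 28.28s + 250.8 = 0, so ω_n = 15.84 rad/s and ζ = 28.28/(2·15.84) = 0.8929.

ζ = 0.893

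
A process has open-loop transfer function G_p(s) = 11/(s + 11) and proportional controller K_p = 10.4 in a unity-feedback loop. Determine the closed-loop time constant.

τ = 0.00797 s

Closed-loop transfer function: T(s) = K_p·G_p(s)/(1 + K_p·G_p(s)) = 114.4/(s + 11 + 114.4) = 114.4/(s + 125.4).
Time constant τ = 1/125.4 = 0.00797 s.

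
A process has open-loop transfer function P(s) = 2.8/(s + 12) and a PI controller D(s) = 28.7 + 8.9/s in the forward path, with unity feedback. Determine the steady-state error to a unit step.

0

The open loop D(s)P(s) has a pole at the origin (type 1), so the static position error constant is infinite and e_ss = 1/(1+∞) = 0.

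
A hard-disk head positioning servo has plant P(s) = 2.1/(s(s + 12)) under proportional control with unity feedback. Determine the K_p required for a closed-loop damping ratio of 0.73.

Closed-loop characteristic equation: s² + 12s + K_p·2.1 = 0.
So ω_n = √(2.1K_p) and 2ζω_n = 12, giving ζ = 12/(2√(2.1K_p)).
Setting ζ = 0.73: √(2.1K_p) = 12/(2·0.73) = 8.219, so K_p = 67.55/2.1 = 32.2.

K_p = 32.2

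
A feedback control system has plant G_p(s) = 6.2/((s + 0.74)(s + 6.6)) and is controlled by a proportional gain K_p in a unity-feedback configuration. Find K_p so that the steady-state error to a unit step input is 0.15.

K_p = 4.46

The loop is type 0, so e_ss(step) = 1/(1 + K_pos) with K_pos = K_p·G_p(0).
G_p(0) = 1.269. Require 1/(1 + K_p·1.269) = 0.15, so 1 + 1.269·K_p = 6.667.
K_p = (6.667 − 1)/1.269 = 4.46.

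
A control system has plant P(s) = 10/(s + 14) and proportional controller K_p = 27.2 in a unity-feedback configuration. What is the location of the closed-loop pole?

s = -286

Closed-loop transfer function: T(s) = K_p·P(s)/(1 + K_p·P(s)) = 272/(s + 14 + 272) = 272/(s + 286).
The closed-loop pole is at s = −286.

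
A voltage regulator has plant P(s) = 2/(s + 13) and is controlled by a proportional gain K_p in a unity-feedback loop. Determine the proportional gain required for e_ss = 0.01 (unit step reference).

The loop is type 0, so e_ss(step) = 1/(1 + K_pos) with K_pos = K_p·P(0).
P(0) = 0.1538. Require 1/(1 + K_p·0.1538) = 0.01, so 1 + 0.1538·K_p = 100.
K_p = (100 − 1)/0.1538 = 644.

K_p = 644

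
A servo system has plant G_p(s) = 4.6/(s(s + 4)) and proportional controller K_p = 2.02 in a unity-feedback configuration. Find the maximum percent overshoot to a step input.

6.51%

Closed-loop characteristic equation: s² + 4s + 9.292 = 0, so ω_n = 3.048 rad/s and ζ = 4/(2·3.048) = 0.6561.
%OS = 100·exp(−πζ/√(1−ζ²)) = 100·exp(−π·0.6561/√0.5695) = 6.51%.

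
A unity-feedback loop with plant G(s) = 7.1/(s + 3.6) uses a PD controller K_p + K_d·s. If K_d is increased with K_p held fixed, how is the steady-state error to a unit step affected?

unchanged

K_d affects only the transient (the s-coefficient); the DC loop gain, and hence e_ss, depends only on K_p.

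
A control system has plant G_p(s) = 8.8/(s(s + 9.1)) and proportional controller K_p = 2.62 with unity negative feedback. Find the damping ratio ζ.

ζ = 0.948

The closed-loop denominator is s(s+9.1) + 2.62·8.8 = s² + 9.1s + 23.06.
So ω_n² = 23.06 ⇒ ω_n = 4.802 rad/s, and ζ = 9.1/(2ω_n) = 0.948.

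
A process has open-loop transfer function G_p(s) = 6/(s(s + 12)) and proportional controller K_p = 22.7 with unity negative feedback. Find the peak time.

From 1 + K_pG_p(s) = 0: s² + 12s + 136.2 = 0 ⇒ ω_n = 11.67, ζ = 0.5141.
Damped frequency ω_d = ω_n√(1−ζ²) = 10.01 rad/s, so peak time T_p = π/ω_d = 0.314 s.

T_p = 0.314 s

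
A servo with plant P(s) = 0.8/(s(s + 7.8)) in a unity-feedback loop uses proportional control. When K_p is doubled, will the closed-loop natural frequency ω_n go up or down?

ω_n = √(0.8·K_p), which grows with K_p.

increase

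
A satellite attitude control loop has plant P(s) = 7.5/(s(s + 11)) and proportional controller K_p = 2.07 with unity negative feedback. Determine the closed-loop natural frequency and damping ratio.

1 + K_p·P(s) = 0 gives s² + 11s + 15.52 = 0.
Matching s² + 2ζω_n s + ω_n²: ω_n = √15.52 = 3.94 rad/s and 2ζω_n = 11, so ζ = 11/(2·3.94) = 1.4.

ω_n = 3.94 rad/s, ζ = 1.4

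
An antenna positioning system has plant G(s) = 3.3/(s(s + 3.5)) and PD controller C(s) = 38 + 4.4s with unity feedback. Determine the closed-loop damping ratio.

ζ = 0.805

Forward path: (38 + 4.4s)·3.3/(s(s+3.5)). The closed-loop characteristic equation is s² + (3.5 + 3.3·4.4)s + 3.3·38 = 0.
That is s² + 18.02s + 125.4 = 0, so ω_n = 11.2 rad/s and ζ = 18.02/(2·11.2) = 0.8046.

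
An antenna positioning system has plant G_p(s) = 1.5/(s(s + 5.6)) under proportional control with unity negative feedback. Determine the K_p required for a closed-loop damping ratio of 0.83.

K_p = 7.59

Closed-loop characteristic equation: s² + 5.6s + K_p·1.5 = 0.
So ω_n = √(1.5K_p) and 2ζω_n = 5.6, giving ζ = 5.6/(2√(1.5K_p)).
Setting ζ = 0.83: √(1.5K_p) = 5.6/(2·0.83) = 3.373, so K_p = 11.38/1.5 = 7.59.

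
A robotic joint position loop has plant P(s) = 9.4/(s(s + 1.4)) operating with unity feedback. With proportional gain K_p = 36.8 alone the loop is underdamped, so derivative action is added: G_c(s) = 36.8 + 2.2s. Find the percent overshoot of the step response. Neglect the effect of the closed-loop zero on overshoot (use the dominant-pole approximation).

9.86%

Forward path: (36.8 + 2.2s)·9.4/(s(s+1.4)). The closed-loop characteristic equation is s² + (1.4 + 9.4·2.2)s + 9.4·36.8 = 0.
That is s² + 22.08s + 345.9 = 0, so ω_n = 18.6 rad/s and ζ = 22.08/(2·18.6) = 0.5936.
%OS = 100·exp(−πζ/√(1−ζ²)) = 9.86%.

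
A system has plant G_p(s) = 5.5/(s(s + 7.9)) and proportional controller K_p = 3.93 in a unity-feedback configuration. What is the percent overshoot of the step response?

The closed-loop denominator s² + 7.9s + 21.62 gives ω_n = √21.62 = 4.649 and ζ = 7.9/(2ω_n) = 0.8496.
%OS = 100·exp(−πζ/√(1−ζ²)) = 100·exp(−π·0.8496/√0.2782) = 0.634%.

0.634%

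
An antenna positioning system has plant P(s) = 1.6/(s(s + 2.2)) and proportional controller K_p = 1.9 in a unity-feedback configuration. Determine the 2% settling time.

T_s ≈ 3.64 s

The closed-loop denominator s² + 2.2s + 3.04 gives ω_n = √3.04 = 1.744 and ζ = 2.2/(2ω_n) = 0.6309.
2% settling time T_s ≈ 4/(ζω_n) = 4/1.1 = 3.64 s.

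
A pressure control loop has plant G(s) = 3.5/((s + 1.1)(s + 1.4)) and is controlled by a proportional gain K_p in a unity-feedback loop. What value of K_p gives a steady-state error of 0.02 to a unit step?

K_p = 21.6

For a type-0 loop with proportional control, e_ss = 1/(1 + K_p·G(0)).
G(0) = 2.273. Require 1/(1 + K_p·2.273) = 0.02, so 1 + 2.273·K_p = 50.
K_p = (50 − 1)/2.273 = 21.6.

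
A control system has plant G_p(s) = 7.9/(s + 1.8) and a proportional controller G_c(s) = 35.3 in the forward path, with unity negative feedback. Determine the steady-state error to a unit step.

The loop is type 0. Static position error constant K_pos = G_c(0)·G_p(0) = 35.3·4.389 = 154.9.
Steady-state error to a unit step: e_ss = 1/(1+K_pos) = 1/155.9 = 0.00641.

0.00641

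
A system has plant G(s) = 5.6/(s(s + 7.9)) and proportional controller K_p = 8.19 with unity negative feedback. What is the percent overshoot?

The closed-loop denominator s² + 7.9s + 45.86 gives ω_n = √45.86 = 6.772 and ζ = 7.9/(2ω_n) = 0.5833.
%OS = 100·exp(−πζ/√(1−ζ²)) = 100·exp(−π·0.5833/√0.6598) = 10.5%.

10.5%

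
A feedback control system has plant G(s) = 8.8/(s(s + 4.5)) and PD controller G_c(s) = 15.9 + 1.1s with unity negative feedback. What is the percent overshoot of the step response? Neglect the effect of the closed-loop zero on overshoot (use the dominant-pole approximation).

9.51%

Forward path: (15.9 + 1.1s)·8.8/(s(s+4.5)). The closed-loop characteristic equation is s² + (4.5 + 8.8·1.1)s + 8.8·15.9 = 0.
That is s² + 14.18s + 139.9 = 0, so ω_n = 11.83 rad/s and ζ = 14.18/(2·11.83) = 0.5994.
%OS = 100·exp(−πζ/√(1−ζ²)) = 9.51%.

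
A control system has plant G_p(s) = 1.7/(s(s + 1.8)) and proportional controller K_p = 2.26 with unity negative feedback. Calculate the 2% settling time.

T_s ≈ 4.44 s

Closed-loop characteristic equation: s² + 1.8s + 3.842 = 0, so ω_n = 1.96 rad/s and ζ = 1.8/(2·1.96) = 0.4592.
2% settling time T_s ≈ 4/(ζω_n) = 4/0.9 = 4.44 s.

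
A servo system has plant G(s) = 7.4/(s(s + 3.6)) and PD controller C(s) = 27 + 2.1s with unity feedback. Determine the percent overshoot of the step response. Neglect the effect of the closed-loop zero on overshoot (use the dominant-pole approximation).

Forward path: (27 + 2.1s)·7.4/(s(s+3.6)). The closed-loop characteristic equation is s² + (3.6 + 7.4·2.1)s + 7.4·27 = 0.
That is s² + 19.14s + 199.8 = 0, so ω_n = 14.14 rad/s and ζ = 19.14/(2·14.14) = 0.677.
%OS = 100·exp(−πζ/√(1−ζ²)) = 5.56%.

5.56%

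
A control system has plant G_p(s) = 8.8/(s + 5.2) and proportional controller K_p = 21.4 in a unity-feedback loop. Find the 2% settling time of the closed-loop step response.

Closed-loop transfer function: T(s) = K_p·G_p(s)/(1 + K_p·G_p(s)) = 188.3/(s + 5.2 + 188.3) = 188.3/(s + 193.5).
Time constant τ = 1/193.5 = 0.005167 s, so the 2% settling time is about 4τ = 0.0207 s.

T_s ≈ 0.0207 s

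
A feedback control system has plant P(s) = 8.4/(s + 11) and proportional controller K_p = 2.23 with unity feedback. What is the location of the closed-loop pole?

s = -29.73

Closed-loop transfer function: T(s) = K_p·P(s)/(1 + K_p·P(s)) = 18.73/(s + 11 + 18.73) = 18.73/(s + 29.73).
The closed-loop pole is at s = −29.73.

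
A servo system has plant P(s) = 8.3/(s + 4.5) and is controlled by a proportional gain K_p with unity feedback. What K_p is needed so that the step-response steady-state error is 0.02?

For a type-0 loop with proportional control, e_ss = 1/(1 + K_p·P(0)).
P(0) = 1.844. Require 1/(1 + K_p·1.844) = 0.02, so 1 + 1.844·K_p = 50.
K_p = (50 − 1)/1.844 = 26.6.

K_p = 26.6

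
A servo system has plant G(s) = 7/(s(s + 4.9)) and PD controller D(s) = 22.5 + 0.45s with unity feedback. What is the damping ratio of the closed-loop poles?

Forward path: (22.5 + 0.45s)·7/(s(s+4.9)). The closed-loop characteristic equation is s² + (4.9 + 7·0.45)s + 7·22.5 = 0.
That is s² + 8.05s + 157.5 = 0, so ω_n = 12.55 rad/s and ζ = 8.05/(2·12.55) = 0.3207.

ζ = 0.321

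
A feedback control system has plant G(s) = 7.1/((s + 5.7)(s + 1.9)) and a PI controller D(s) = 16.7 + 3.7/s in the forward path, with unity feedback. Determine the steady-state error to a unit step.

0

The open loop D(s)G(s) has a pole at the origin (type 1), so the static position error constant is infinite and e_ss = 1/(1+∞) = 0.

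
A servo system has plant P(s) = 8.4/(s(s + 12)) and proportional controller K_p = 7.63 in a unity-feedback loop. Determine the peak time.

T_p = 0.593 s

From 1 + K_pP(s) = 0: s² + 12s + 64.09 = 0 ⇒ ω_n = 8.006, ζ = 0.7495.
Damped frequency ω_d = ω_n√(1−ζ²) = 5.3 rad/s, so peak time T_p = π/ω_d = 0.593 s.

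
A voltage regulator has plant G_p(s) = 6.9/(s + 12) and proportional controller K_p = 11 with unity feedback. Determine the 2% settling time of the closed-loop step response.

T_s ≈ 0.0455 s

Closed-loop transfer function: T(s) = K_p·G_p(s)/(1 + K_p·G_p(s)) = 75.9/(s + 12 + 75.9) = 75.9/(s + 87.9).
Time constant τ = 1/87.9 = 0.01138 s, so the 2% settling time is about 4τ = 0.0455 s.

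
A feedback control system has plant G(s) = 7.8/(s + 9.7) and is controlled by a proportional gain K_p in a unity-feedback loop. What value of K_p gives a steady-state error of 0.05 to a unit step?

Steady-state error for a unit step on this type-0 loop is 1/(1 + K_p·G(0)).
G(0) = 0.8041. Require 1/(1 + K_p·0.8041) = 0.05, so 1 + 0.8041·K_p = 20.
K_p = (20 − 1)/0.8041 = 23.6.

K_p = 23.6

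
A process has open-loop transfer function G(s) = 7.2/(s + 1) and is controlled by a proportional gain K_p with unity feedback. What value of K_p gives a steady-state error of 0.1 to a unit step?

The loop is type 0, so e_ss(step) = 1/(1 + K_pos) with K_pos = K_p·G(0).
G(0) = 7.2. Require 1/(1 + K_p·7.2) = 0.1, so 1 + 7.2·K_p = 10.
K_p = (10 − 1)/7.2 = 1.25.

K_p = 1.25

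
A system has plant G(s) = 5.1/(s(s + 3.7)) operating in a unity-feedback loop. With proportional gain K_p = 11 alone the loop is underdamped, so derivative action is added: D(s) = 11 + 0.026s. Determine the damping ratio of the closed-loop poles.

ζ = 0.256

Forward path: (11 + 0.026s)·5.1/(s(s+3.7)). The closed-loop characteristic equation is s² + (3.7 + 5.1·0.026)s + 5.1·11 = 0.
That is s² + 3.833s + 56.1 = 0, so ω_n = 7.49 rad/s and ζ = 3.833/(2·7.49) = 0.2558.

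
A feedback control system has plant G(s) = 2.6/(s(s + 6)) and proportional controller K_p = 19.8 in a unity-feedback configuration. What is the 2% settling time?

Closed-loop characteristic equation: s² + 6s + 51.48 = 0, so ω_n = 7.175 rad/s and ζ = 6/(2·7.175) = 0.4181.
2% settling time T_s ≈ 4/(ζω_n) = 4/3 = 1.33 s.

T_s ≈ 1.33 s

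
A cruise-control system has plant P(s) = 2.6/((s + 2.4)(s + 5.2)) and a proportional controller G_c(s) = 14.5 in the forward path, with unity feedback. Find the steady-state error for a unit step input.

0.249

The loop is type 0. Static position error constant K_pos = G_c(0)·P(0) = 14.5·0.2083 = 3.021.
Steady-state error to a unit step: e_ss = 1/(1+K_pos) = 1/4.021 = 0.249.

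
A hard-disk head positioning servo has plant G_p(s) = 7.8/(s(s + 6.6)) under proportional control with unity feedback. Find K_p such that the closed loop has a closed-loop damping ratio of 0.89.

K_p = 1.76

Closed-loop characteristic equation: s² + 6.6s + K_p·7.8 = 0.
So ω_n = √(7.8K_p) and 2ζω_n = 6.6, giving ζ = 6.6/(2√(7.8K_p)).
Setting ζ = 0.89: √(7.8K_p) = 6.6/(2·0.89) = 3.708, so K_p = 13.75/7.8 = 1.76.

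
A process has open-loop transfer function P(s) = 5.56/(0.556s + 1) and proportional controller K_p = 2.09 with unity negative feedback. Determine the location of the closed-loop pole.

s = -22.7

Closed loop: T(s) = K_p·P/(1+K_p·P) = 11.62/(0.556s + 1 + 11.62), with pole at s = −(1 + 11.62)/0.556 = −22.7.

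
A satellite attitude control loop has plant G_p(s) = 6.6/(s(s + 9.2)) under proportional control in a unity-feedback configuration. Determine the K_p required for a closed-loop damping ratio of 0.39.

Closed-loop characteristic equation: s² + 9.2s + K_p·6.6 = 0.
So ω_n = √(6.6K_p) and 2ζω_n = 9.2, giving ζ = 9.2/(2√(6.6K_p)).
Setting ζ = 0.39: √(6.6K_p) = 9.2/(2·0.39) = 11.79, so K_p = 139.1/6.6 = 21.1.

K_p = 21.1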